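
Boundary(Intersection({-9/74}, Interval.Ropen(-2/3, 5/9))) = {-9/74}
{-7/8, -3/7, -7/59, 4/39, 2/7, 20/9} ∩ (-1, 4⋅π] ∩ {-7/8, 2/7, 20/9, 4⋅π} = {-7/8, 2/7, 20/9}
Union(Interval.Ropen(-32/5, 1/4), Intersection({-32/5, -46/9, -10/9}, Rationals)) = Interval.Ropen(-32/5, 1/4)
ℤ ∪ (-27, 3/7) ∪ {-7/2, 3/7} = ℤ ∪ [-27, 3/7]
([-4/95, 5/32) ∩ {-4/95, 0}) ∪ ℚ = ℚ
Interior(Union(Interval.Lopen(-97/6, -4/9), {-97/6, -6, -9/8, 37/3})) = Interval.open(-97/6, -4/9)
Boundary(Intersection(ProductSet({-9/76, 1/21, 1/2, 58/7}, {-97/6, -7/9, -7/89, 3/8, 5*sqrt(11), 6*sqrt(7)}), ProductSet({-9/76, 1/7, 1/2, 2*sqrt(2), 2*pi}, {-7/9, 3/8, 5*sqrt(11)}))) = ProductSet({-9/76, 1/2}, {-7/9, 3/8, 5*sqrt(11)})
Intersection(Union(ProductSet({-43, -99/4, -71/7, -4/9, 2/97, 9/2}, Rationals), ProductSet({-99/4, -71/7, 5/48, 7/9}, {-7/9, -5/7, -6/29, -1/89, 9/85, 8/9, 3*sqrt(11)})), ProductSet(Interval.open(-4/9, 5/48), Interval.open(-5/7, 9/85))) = ProductSet({2/97}, Intersection(Interval.open(-5/7, 9/85), Rationals))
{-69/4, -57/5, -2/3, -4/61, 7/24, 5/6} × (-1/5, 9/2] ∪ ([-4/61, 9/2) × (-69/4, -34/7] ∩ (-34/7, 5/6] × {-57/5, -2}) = ([-4/61, 5/6] × {-57/5}) ∪ ({-69/4, -57/5, -2/3, -4/61, 7/24, 5/6} × (-1/5, 9/2])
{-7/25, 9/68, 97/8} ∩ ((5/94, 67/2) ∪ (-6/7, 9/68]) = {-7/25, 9/68, 97/8}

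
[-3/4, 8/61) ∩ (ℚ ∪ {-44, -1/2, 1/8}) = ℚ ∩ [-3/4, 8/61)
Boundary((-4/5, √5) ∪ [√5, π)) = {-4/5, π}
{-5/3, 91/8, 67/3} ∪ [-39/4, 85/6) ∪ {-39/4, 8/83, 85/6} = [-39/4, 85/6] ∪ {67/3}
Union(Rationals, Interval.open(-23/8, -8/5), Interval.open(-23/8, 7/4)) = Union(Interval(-23/8, 7/4), Rationals)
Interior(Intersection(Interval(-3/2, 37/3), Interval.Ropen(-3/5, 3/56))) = Interval.open(-3/5, 3/56)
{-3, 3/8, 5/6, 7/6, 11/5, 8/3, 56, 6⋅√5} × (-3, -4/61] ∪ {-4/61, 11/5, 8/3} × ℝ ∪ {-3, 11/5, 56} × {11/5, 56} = ({-4/61, 11/5, 8/3} × ℝ) ∪ ({-3, 11/5, 56} × {11/5, 56}) ∪ ({-3, 3/8, 5/6, 7/6, 11/5, 8/3, 56, 6⋅√5} × (-3, -4/61])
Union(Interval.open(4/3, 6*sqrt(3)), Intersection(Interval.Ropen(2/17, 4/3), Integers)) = Union(Interval.open(4/3, 6*sqrt(3)), Range(1, 2, 1))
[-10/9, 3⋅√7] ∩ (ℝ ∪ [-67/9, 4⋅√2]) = [-10/9, 3⋅√7]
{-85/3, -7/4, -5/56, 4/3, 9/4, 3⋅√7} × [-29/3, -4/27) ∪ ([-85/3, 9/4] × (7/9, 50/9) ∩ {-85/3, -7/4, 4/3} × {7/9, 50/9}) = {-85/3, -7/4, -5/56, 4/3, 9/4, 3⋅√7} × [-29/3, -4/27)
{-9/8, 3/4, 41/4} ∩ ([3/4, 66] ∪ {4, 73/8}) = {3/4, 41/4}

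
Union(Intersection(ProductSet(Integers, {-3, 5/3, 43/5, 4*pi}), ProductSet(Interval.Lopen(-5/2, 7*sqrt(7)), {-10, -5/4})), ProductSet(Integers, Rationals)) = ProductSet(Integers, Rationals)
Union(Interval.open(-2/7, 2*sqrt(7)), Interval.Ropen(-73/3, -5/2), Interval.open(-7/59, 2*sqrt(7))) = Union(Interval.Ropen(-73/3, -5/2), Interval.open(-2/7, 2*sqrt(7)))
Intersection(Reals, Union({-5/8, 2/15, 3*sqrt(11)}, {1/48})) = {-5/8, 1/48, 2/15, 3*sqrt(11)}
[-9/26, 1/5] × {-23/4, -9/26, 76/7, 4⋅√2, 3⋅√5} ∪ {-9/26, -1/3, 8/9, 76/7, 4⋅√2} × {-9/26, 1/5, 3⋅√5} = ({-9/26, -1/3, 8/9, 76/7, 4⋅√2} × {-9/26, 1/5, 3⋅√5}) ∪ ([-9/26, 1/5] × {-23/4, -9/26, 76/7, 4⋅√2, 3⋅√5})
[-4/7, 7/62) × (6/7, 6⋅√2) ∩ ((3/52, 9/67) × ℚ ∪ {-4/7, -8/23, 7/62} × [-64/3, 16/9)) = ({-4/7, -8/23} × (6/7, 16/9)) ∪ ((3/52, 7/62) × (ℚ ∩ (6/7, 6⋅√2)))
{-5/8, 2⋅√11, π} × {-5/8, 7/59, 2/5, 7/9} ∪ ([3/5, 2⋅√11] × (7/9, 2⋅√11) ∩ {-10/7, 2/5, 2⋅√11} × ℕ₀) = ({2⋅√11} × {1, 2, …, 6}) ∪ ({-5/8, 2⋅√11, π} × {-5/8, 7/59, 2/5, 7/9})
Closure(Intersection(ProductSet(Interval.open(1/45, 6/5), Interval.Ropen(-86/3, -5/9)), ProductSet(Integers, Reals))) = ProductSet(Range(1, 2, 1), Interval(-86/3, -5/9))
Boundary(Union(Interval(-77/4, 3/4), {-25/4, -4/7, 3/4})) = {-77/4, 3/4}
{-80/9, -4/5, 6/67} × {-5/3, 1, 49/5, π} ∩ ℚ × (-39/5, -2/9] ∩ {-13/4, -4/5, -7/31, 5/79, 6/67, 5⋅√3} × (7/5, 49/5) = ∅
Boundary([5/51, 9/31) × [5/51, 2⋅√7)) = ({5/51, 9/31} × [5/51, 2⋅√7]) ∪ ([5/51, 9/31] × {5/51, 2⋅√7})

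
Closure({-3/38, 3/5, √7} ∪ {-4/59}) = {-3/38, -4/59, 3/5, √7}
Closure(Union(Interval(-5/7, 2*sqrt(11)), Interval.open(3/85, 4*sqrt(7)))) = Interval(-5/7, 4*sqrt(7))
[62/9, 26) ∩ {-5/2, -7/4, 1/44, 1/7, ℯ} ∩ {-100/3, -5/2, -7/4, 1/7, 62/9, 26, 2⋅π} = ∅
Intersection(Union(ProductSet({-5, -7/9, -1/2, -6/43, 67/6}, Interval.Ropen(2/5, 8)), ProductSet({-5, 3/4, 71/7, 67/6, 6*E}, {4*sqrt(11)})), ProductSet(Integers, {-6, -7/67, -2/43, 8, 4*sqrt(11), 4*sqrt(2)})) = ProductSet({-5}, {4*sqrt(11), 4*sqrt(2)})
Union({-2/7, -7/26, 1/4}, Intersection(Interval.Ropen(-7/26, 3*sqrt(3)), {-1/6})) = {-2/7, -7/26, -1/6, 1/4}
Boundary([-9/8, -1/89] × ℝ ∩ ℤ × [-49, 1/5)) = {-1} × [-49, 1/5]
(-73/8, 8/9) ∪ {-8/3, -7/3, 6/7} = (-73/8, 8/9)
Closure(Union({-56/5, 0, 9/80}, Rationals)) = Reals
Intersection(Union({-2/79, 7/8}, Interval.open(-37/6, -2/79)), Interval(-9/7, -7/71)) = Interval(-9/7, -7/71)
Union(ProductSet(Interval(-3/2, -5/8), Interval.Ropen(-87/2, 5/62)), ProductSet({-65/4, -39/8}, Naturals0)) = Union(ProductSet({-65/4, -39/8}, Naturals0), ProductSet(Interval(-3/2, -5/8), Interval.Ropen(-87/2, 5/62)))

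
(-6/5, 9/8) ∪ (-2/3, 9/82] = (-6/5, 9/8)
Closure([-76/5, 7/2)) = [-76/5, 7/2]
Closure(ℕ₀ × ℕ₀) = ℕ₀ × ℕ₀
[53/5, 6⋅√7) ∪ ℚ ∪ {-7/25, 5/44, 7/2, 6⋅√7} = ℚ ∪ [53/5, 6⋅√7]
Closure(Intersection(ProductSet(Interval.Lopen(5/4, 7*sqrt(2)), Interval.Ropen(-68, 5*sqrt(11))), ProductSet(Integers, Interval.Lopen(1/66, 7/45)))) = ProductSet(Range(2, 10, 1), Interval(1/66, 7/45))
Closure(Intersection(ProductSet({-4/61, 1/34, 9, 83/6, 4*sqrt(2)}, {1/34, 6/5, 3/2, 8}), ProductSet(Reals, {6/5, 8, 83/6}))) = ProductSet({-4/61, 1/34, 9, 83/6, 4*sqrt(2)}, {6/5, 8})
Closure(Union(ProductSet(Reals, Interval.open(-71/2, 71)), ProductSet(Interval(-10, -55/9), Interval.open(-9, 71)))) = ProductSet(Reals, Interval(-71/2, 71))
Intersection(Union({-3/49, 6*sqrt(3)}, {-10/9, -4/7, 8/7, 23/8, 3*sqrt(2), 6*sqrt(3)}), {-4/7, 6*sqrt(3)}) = {-4/7, 6*sqrt(3)}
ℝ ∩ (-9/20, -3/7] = (-9/20, -3/7]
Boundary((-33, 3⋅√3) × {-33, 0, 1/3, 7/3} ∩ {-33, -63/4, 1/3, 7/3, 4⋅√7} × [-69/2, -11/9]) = {-63/4, 1/3, 7/3} × {-33}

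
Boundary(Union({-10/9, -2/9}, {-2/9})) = {-10/9, -2/9}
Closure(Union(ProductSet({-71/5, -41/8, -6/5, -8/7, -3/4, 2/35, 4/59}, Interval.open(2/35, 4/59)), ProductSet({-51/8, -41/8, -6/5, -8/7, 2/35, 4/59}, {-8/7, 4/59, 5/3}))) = Union(ProductSet({-51/8, -41/8, -6/5, -8/7, 2/35, 4/59}, {-8/7, 4/59, 5/3}), ProductSet({-71/5, -41/8, -6/5, -8/7, -3/4, 2/35, 4/59}, Interval(2/35, 4/59)))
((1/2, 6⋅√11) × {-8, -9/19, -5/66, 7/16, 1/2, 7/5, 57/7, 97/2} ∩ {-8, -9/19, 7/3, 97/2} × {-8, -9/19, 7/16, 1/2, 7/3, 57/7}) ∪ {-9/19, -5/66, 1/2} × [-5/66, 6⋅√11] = ({7/3} × {-8, -9/19, 7/16, 1/2, 57/7}) ∪ ({-9/19, -5/66, 1/2} × [-5/66, 6⋅√11])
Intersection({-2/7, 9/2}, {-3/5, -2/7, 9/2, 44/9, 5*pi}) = {-2/7, 9/2}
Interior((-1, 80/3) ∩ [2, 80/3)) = (2, 80/3)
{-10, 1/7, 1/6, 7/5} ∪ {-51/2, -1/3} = {-51/2, -10, -1/3, 1/7, 1/6, 7/5}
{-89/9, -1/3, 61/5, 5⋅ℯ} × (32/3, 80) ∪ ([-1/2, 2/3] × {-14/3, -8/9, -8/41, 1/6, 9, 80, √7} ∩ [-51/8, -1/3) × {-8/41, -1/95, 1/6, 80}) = ([-1/2, -1/3) × {-8/41, 1/6, 80}) ∪ ({-89/9, -1/3, 61/5, 5⋅ℯ} × (32/3, 80))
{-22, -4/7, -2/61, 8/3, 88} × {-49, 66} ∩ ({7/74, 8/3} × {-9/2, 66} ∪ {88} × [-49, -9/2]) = ({8/3} × {66}) ∪ ({88} × {-49})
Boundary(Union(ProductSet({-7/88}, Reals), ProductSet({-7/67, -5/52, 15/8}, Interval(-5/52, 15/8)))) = Union(ProductSet({-7/88}, Reals), ProductSet({-7/67, -5/52, 15/8}, Interval(-5/52, 15/8)))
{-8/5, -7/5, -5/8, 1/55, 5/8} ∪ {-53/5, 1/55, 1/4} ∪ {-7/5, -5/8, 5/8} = {-53/5, -8/5, -7/5, -5/8, 1/55, 1/4, 5/8}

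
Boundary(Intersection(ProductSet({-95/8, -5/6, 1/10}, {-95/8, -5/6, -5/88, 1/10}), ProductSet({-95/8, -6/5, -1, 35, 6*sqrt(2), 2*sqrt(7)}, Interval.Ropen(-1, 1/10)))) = ProductSet({-95/8}, {-5/6, -5/88})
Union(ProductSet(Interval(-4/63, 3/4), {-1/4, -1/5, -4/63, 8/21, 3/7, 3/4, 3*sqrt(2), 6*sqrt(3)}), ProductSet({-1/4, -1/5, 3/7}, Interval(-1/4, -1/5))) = Union(ProductSet({-1/4, -1/5, 3/7}, Interval(-1/4, -1/5)), ProductSet(Interval(-4/63, 3/4), {-1/4, -1/5, -4/63, 8/21, 3/7, 3/4, 3*sqrt(2), 6*sqrt(3)}))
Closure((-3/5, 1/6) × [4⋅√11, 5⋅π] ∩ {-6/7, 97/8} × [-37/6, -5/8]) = ∅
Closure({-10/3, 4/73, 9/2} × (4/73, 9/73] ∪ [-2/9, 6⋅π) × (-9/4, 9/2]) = ({-10/3} × [4/73, 9/73]) ∪ ({-10/3, 4/73, 9/2} × (4/73, 9/73]) ∪ ({-2/9, 6⋅π} × [-9/4, 9/2]) ∪ ([-2/9, 6⋅π] × {-9/4, 9/2}) ∪ ([-2/9, 6⋅π) × (-9/4, 9/2])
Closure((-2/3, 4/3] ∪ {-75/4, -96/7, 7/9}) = {-75/4, -96/7} ∪ [-2/3, 4/3]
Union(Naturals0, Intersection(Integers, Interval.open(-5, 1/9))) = Union(Naturals0, Range(-4, 1, 1))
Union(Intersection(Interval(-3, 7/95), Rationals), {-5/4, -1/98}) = Intersection(Interval(-3, 7/95), Rationals)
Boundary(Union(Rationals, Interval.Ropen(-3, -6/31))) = Union(Interval(-oo, -3), Interval(-6/31, oo))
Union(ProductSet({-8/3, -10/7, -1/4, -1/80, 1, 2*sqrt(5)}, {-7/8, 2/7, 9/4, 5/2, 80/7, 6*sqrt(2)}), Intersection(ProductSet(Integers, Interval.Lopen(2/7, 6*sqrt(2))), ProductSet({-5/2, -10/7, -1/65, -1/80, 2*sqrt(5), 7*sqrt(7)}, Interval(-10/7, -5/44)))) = ProductSet({-8/3, -10/7, -1/4, -1/80, 1, 2*sqrt(5)}, {-7/8, 2/7, 9/4, 5/2, 80/7, 6*sqrt(2)})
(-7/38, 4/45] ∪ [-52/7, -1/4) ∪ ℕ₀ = [-52/7, -1/4) ∪ (-7/38, 4/45] ∪ ℕ₀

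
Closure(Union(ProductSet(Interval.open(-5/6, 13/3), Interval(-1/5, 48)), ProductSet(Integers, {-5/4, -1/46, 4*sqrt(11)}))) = Union(ProductSet(Integers, {-5/4, -1/46, 4*sqrt(11)}), ProductSet(Interval(-5/6, 13/3), Interval(-1/5, 48)))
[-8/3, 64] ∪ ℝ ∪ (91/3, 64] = (-∞, ∞)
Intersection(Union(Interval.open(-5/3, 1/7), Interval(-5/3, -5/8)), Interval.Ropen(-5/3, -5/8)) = Interval.Ropen(-5/3, -5/8)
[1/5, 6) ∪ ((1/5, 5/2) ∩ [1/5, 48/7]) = [1/5, 6)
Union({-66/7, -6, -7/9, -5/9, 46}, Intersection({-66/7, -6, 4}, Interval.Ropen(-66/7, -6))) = {-66/7, -6, -7/9, -5/9, 46}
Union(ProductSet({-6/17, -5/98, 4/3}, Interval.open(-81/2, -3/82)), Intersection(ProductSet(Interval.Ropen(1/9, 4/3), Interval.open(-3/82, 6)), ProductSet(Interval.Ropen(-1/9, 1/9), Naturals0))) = ProductSet({-6/17, -5/98, 4/3}, Interval.open(-81/2, -3/82))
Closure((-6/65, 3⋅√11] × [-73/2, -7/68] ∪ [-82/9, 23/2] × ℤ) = ([-82/9, 23/2] × ℤ) ∪ ([-6/65, 3⋅√11] × [-73/2, -7/68])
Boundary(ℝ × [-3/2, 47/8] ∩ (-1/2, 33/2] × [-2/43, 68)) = ({-1/2, 33/2} × [-2/43, 47/8]) ∪ ([-1/2, 33/2] × {-2/43, 47/8})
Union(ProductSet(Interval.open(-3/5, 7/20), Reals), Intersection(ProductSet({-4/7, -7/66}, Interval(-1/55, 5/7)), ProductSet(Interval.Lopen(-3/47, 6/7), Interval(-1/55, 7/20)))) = ProductSet(Interval.open(-3/5, 7/20), Reals)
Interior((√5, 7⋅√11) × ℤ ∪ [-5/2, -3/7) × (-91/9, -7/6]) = (-5/2, -3/7) × ((-91/9, -7/6) ∪ ((-91/9, -7/6) \ ℤ))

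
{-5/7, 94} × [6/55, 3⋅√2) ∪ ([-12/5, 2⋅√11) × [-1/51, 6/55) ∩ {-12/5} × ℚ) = ({-12/5} × (ℚ ∩ [-1/51, 6/55))) ∪ ({-5/7, 94} × [6/55, 3⋅√2))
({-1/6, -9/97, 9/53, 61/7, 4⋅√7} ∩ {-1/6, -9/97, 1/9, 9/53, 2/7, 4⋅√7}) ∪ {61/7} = {-1/6, -9/97, 9/53, 61/7, 4⋅√7}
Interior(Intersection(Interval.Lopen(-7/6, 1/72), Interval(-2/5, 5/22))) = Interval.open(-2/5, 1/72)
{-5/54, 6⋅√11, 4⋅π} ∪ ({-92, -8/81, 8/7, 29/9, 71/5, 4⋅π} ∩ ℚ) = {-92, -8/81, -5/54, 8/7, 29/9, 71/5, 6⋅√11, 4⋅π}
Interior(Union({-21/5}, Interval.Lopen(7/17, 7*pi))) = Interval.open(7/17, 7*pi)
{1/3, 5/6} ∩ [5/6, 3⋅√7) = {5/6}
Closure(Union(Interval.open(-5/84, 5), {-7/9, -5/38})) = Union({-7/9, -5/38}, Interval(-5/84, 5))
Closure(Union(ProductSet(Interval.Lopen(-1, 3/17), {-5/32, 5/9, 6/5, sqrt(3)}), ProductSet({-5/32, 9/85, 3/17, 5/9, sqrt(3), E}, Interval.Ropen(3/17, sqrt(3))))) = Union(ProductSet({-5/32, 9/85, 3/17, 5/9, sqrt(3), E}, Interval(3/17, sqrt(3))), ProductSet(Interval(-1, 3/17), {-5/32, 5/9, 6/5, sqrt(3)}))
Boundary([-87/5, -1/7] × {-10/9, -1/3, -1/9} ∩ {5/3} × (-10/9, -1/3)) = ∅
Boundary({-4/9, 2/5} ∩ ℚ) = {-4/9, 2/5}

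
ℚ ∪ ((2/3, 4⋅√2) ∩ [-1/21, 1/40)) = ℚ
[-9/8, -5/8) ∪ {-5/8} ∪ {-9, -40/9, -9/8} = {-9, -40/9} ∪ [-9/8, -5/8]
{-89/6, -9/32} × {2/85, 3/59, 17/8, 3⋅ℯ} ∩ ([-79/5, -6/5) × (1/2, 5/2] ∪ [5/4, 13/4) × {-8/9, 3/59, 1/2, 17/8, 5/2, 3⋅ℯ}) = {-89/6} × {17/8}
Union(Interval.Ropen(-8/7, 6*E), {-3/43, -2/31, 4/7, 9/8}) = Interval.Ropen(-8/7, 6*E)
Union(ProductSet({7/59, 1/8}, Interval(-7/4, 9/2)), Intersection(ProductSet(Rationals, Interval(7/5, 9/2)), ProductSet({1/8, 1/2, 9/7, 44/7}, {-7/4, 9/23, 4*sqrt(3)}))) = ProductSet({7/59, 1/8}, Interval(-7/4, 9/2))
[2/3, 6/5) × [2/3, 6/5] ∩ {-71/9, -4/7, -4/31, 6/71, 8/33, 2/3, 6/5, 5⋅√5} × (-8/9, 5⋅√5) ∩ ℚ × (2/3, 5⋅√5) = {2/3} × (2/3, 6/5]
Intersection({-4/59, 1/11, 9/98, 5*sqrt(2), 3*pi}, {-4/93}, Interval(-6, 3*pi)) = EmptySet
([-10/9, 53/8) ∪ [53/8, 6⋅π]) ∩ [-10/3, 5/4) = [-10/9, 5/4)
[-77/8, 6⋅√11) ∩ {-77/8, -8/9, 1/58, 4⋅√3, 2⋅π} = {-77/8, -8/9, 1/58, 4⋅√3, 2⋅π}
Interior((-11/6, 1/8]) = (-11/6, 1/8)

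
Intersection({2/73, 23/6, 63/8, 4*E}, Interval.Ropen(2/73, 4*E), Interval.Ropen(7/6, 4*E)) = {23/6, 63/8}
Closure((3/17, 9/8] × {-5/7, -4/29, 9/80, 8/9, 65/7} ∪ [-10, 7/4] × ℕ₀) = ([-10, 7/4] × ℕ₀) ∪ ([3/17, 9/8] × {-5/7, -4/29, 9/80, 8/9, 65/7})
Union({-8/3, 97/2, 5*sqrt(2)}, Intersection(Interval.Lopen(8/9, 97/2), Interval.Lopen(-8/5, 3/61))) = {-8/3, 97/2, 5*sqrt(2)}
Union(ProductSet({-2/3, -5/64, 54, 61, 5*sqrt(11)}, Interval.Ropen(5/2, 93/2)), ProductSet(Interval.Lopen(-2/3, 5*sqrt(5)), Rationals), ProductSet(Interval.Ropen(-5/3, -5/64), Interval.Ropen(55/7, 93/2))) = Union(ProductSet({-2/3, -5/64, 54, 61, 5*sqrt(11)}, Interval.Ropen(5/2, 93/2)), ProductSet(Interval.Ropen(-5/3, -5/64), Interval.Ropen(55/7, 93/2)), ProductSet(Interval.Lopen(-2/3, 5*sqrt(5)), Rationals))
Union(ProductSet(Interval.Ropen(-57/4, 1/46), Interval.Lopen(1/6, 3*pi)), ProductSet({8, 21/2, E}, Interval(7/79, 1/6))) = Union(ProductSet({8, 21/2, E}, Interval(7/79, 1/6)), ProductSet(Interval.Ropen(-57/4, 1/46), Interval.Lopen(1/6, 3*pi)))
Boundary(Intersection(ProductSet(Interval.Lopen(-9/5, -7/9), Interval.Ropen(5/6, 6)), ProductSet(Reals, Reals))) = Union(ProductSet({-9/5, -7/9}, Interval(5/6, 6)), ProductSet(Interval(-9/5, -7/9), {5/6, 6}))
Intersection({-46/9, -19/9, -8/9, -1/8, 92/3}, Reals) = {-46/9, -19/9, -8/9, -1/8, 92/3}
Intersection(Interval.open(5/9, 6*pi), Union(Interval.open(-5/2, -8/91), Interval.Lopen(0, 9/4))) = Interval.Lopen(5/9, 9/4)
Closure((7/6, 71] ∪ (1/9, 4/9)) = [1/9, 4/9] ∪ [7/6, 71]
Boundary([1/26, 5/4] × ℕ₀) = [1/26, 5/4] × ℕ₀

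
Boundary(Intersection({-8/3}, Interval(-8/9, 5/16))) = EmptySet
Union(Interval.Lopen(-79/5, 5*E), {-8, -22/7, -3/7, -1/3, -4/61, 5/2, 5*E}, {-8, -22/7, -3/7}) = Interval.Lopen(-79/5, 5*E)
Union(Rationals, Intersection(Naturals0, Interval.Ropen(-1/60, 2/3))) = Union(Range(0, 1, 1), Rationals)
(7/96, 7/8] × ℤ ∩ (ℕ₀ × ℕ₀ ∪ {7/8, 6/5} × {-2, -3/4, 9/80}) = {7/8} × {-2}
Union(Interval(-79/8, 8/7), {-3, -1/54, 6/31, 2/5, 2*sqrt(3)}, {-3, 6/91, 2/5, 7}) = Union({7, 2*sqrt(3)}, Interval(-79/8, 8/7))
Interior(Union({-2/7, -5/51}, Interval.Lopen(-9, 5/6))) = Interval.open(-9, 5/6)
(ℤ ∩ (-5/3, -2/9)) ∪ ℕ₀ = {-1} ∪ ℕ₀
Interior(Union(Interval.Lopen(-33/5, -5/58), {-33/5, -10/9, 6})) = Interval.open(-33/5, -5/58)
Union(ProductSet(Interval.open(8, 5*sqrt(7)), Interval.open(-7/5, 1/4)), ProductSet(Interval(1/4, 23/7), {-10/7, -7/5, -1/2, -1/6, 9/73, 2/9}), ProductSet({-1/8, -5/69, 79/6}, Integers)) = Union(ProductSet({-1/8, -5/69, 79/6}, Integers), ProductSet(Interval(1/4, 23/7), {-10/7, -7/5, -1/2, -1/6, 9/73, 2/9}), ProductSet(Interval.open(8, 5*sqrt(7)), Interval.open(-7/5, 1/4)))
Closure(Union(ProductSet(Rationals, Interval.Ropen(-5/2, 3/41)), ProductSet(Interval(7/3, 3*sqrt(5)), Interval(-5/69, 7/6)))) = Union(ProductSet(Interval(7/3, 3*sqrt(5)), Interval(-5/69, 7/6)), ProductSet(Rationals, Interval.Ropen(-5/2, 3/41)), ProductSet(Reals, Interval(-5/2, -5/69)), ProductSet(Union(Interval(-oo, 7/3), Interval(3*sqrt(5), oo)), Interval(-5/2, 3/41)))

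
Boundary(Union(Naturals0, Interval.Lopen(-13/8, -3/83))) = Union(Complement(Naturals0, Interval.open(-13/8, -3/83)), {-13/8, -3/83})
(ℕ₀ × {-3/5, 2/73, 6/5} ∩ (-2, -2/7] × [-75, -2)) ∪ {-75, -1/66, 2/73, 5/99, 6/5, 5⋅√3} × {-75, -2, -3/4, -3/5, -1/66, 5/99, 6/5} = {-75, -1/66, 2/73, 5/99, 6/5, 5⋅√3} × {-75, -2, -3/4, -3/5, -1/66, 5/99, 6/5}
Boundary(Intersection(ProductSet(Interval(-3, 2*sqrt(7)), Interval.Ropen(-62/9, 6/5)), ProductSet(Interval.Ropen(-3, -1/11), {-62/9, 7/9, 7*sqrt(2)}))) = ProductSet(Interval(-3, -1/11), {-62/9, 7/9})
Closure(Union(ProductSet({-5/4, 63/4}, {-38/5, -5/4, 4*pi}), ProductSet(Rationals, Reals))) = ProductSet(Reals, Reals)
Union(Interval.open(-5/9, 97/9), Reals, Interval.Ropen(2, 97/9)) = Interval(-oo, oo)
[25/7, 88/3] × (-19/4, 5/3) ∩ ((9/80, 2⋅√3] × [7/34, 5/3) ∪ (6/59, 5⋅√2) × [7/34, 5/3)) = [25/7, 5⋅√2) × [7/34, 5/3)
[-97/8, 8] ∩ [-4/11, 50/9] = [-4/11, 50/9]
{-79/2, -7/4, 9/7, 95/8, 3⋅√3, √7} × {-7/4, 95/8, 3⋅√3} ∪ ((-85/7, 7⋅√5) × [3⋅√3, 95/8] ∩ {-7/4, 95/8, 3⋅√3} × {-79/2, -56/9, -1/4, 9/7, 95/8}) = {-79/2, -7/4, 9/7, 95/8, 3⋅√3, √7} × {-7/4, 95/8, 3⋅√3}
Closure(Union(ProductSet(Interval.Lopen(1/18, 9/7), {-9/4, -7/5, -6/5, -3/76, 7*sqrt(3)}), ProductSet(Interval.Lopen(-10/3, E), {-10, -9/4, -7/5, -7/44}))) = Union(ProductSet(Interval(-10/3, E), {-10, -9/4, -7/5, -7/44}), ProductSet(Interval(1/18, 9/7), {-9/4, -7/5, -6/5, -3/76, 7*sqrt(3)}))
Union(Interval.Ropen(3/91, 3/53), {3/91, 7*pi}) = Union({7*pi}, Interval.Ropen(3/91, 3/53))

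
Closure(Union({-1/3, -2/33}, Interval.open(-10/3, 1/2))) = Interval(-10/3, 1/2)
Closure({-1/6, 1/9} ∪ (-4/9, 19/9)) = [-4/9, 19/9]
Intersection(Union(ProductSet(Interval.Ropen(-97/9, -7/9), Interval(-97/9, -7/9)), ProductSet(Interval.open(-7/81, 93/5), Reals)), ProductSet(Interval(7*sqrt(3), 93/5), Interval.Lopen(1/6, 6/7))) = ProductSet(Interval.Ropen(7*sqrt(3), 93/5), Interval.Lopen(1/6, 6/7))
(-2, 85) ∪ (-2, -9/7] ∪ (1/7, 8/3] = (-2, 85)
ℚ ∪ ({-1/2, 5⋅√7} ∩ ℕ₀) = ℚ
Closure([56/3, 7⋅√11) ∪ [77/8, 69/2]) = [77/8, 69/2]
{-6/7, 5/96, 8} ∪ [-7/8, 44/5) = [-7/8, 44/5)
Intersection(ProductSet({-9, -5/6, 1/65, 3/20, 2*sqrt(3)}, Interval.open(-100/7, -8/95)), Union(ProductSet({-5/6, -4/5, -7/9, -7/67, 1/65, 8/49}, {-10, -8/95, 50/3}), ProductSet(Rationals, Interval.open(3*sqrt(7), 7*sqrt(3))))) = ProductSet({-5/6, 1/65}, {-10})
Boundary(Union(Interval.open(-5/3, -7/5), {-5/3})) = {-5/3, -7/5}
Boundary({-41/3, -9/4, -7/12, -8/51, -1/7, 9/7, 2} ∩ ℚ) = {-41/3, -9/4, -7/12, -8/51, -1/7, 9/7, 2}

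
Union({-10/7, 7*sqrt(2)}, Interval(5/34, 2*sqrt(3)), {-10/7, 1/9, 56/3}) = Union({-10/7, 1/9, 56/3, 7*sqrt(2)}, Interval(5/34, 2*sqrt(3)))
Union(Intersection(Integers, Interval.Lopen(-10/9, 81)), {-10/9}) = Union({-10/9}, Range(-1, 82, 1))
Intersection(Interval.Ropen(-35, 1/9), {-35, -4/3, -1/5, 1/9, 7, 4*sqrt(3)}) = {-35, -4/3, -1/5}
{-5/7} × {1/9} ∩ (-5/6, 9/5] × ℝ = {-5/7} × {1/9}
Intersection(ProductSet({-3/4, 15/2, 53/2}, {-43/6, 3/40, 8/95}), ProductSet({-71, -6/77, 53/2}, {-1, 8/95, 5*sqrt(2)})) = ProductSet({53/2}, {8/95})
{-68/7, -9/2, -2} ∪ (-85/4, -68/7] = (-85/4, -68/7] ∪ {-9/2, -2}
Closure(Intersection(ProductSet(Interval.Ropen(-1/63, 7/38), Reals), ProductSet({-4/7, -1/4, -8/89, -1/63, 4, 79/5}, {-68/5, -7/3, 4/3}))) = ProductSet({-1/63}, {-68/5, -7/3, 4/3})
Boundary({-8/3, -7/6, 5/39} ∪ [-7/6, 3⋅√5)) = {-8/3, -7/6, 3⋅√5}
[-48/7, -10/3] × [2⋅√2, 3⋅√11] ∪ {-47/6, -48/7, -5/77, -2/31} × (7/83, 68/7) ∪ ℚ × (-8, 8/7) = (ℚ × (-8, 8/7)) ∪ ({-47/6, -48/7, -5/77, -2/31} × (7/83, 68/7)) ∪ ([-48/7, -10/3] × [2⋅√2, 3⋅√11])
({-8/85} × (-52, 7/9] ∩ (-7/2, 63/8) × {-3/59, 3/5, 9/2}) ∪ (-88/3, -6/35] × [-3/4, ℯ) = ({-8/85} × {-3/59, 3/5}) ∪ ((-88/3, -6/35] × [-3/4, ℯ))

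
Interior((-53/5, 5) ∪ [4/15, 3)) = (-53/5, 5)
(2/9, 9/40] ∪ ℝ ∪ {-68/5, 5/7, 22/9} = (-∞, ∞)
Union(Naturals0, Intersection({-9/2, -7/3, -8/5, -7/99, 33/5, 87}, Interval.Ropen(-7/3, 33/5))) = Union({-7/3, -8/5, -7/99}, Naturals0)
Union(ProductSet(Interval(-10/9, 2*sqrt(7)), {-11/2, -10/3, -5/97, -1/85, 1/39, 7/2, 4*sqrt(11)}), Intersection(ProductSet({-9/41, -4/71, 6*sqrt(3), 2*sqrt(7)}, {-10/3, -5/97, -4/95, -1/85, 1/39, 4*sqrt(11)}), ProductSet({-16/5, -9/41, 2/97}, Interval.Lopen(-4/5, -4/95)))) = Union(ProductSet({-9/41}, {-5/97, -4/95}), ProductSet(Interval(-10/9, 2*sqrt(7)), {-11/2, -10/3, -5/97, -1/85, 1/39, 7/2, 4*sqrt(11)}))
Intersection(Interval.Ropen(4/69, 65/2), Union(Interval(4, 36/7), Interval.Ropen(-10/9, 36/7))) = Interval(4/69, 36/7)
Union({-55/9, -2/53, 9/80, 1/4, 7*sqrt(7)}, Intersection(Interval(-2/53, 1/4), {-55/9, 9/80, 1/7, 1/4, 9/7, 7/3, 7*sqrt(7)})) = {-55/9, -2/53, 9/80, 1/7, 1/4, 7*sqrt(7)}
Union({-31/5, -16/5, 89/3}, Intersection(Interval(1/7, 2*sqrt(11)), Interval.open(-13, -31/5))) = {-31/5, -16/5, 89/3}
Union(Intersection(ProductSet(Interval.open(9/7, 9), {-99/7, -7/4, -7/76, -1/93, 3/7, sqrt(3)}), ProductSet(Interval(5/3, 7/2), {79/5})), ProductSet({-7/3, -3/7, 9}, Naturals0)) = ProductSet({-7/3, -3/7, 9}, Naturals0)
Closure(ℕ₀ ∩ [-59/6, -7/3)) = ∅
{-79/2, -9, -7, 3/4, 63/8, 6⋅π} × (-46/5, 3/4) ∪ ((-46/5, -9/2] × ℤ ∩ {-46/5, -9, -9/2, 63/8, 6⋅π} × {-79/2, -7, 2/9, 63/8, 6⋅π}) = ({-9, -9/2} × {-7}) ∪ ({-79/2, -9, -7, 3/4, 63/8, 6⋅π} × (-46/5, 3/4))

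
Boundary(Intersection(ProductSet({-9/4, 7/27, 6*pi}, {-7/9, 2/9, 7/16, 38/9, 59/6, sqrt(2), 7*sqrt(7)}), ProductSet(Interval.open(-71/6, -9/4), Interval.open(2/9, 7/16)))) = EmptySet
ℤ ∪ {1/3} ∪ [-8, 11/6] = ℤ ∪ [-8, 11/6]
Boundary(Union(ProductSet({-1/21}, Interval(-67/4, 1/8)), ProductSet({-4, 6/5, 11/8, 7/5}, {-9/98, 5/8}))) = Union(ProductSet({-1/21}, Interval(-67/4, 1/8)), ProductSet({-4, 6/5, 11/8, 7/5}, {-9/98, 5/8}))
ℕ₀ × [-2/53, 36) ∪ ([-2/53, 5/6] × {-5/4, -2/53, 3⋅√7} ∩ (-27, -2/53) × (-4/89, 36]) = ℕ₀ × [-2/53, 36)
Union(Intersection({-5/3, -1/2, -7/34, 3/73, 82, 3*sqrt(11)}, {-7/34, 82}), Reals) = Reals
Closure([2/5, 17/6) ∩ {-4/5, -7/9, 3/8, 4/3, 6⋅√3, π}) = {4/3}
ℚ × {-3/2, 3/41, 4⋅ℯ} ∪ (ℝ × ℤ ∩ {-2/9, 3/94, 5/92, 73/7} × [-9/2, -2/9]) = (ℚ × {-3/2, 3/41, 4⋅ℯ}) ∪ ({-2/9, 3/94, 5/92, 73/7} × {-4, -3, -2, -1})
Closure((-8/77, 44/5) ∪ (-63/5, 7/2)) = [-63/5, 44/5]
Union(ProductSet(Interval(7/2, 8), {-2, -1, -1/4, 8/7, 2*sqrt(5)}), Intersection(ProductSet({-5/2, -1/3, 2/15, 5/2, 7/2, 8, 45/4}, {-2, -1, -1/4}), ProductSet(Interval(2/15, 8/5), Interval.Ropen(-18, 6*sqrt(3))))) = Union(ProductSet({2/15}, {-2, -1, -1/4}), ProductSet(Interval(7/2, 8), {-2, -1, -1/4, 8/7, 2*sqrt(5)}))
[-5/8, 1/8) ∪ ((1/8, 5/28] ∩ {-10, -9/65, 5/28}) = [-5/8, 1/8) ∪ {5/28}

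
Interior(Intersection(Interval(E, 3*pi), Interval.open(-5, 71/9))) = Interval.open(E, 71/9)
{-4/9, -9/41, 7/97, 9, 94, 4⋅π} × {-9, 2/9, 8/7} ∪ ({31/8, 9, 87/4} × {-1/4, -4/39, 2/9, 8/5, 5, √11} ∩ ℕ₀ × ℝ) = ({9} × {-1/4, -4/39, 2/9, 8/5, 5, √11}) ∪ ({-4/9, -9/41, 7/97, 9, 94, 4⋅π} × {-9, 2/9, 8/7})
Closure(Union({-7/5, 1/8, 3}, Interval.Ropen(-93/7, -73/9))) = Union({-7/5, 1/8, 3}, Interval(-93/7, -73/9))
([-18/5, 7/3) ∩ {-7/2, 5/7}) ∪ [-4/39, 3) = {-7/2} ∪ [-4/39, 3)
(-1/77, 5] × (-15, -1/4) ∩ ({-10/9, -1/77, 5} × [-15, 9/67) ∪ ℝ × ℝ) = (-1/77, 5] × (-15, -1/4)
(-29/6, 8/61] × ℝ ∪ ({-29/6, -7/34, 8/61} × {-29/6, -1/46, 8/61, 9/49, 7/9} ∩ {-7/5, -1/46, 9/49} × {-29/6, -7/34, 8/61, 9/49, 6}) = (-29/6, 8/61] × ℝ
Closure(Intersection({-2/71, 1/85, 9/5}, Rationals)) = {-2/71, 1/85, 9/5}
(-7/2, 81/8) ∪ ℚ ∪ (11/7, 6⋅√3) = ℚ ∪ [-7/2, 6⋅√3)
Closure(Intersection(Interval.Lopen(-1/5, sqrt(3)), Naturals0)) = Range(0, 2, 1)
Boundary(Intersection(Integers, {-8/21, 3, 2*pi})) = {3}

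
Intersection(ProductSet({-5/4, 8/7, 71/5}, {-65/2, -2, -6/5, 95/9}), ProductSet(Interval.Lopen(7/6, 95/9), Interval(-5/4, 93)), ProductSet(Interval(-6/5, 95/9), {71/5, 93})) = EmptySet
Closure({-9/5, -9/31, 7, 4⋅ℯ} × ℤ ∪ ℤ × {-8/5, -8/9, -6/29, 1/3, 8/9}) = (ℤ × {-8/5, -8/9, -6/29, 1/3, 8/9}) ∪ ({-9/5, -9/31, 7, 4⋅ℯ} × ℤ)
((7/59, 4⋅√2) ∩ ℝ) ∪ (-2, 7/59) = (-2, 7/59) ∪ (7/59, 4⋅√2)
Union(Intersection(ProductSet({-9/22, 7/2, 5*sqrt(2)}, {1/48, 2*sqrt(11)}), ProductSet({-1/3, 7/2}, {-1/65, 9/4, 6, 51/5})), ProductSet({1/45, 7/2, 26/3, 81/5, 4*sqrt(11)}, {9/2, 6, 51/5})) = ProductSet({1/45, 7/2, 26/3, 81/5, 4*sqrt(11)}, {9/2, 6, 51/5})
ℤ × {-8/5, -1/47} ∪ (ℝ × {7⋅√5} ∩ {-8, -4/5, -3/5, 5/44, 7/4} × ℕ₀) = ℤ × {-8/5, -1/47}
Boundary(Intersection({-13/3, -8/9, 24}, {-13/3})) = {-13/3}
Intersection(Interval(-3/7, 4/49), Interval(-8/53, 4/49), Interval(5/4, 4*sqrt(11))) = EmptySet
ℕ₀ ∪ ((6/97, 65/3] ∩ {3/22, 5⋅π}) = ℕ₀ ∪ {3/22, 5⋅π}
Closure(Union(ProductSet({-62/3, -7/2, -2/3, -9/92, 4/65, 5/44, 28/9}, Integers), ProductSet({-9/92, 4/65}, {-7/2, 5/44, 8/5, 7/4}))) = Union(ProductSet({-9/92, 4/65}, {-7/2, 5/44, 8/5, 7/4}), ProductSet({-62/3, -7/2, -2/3, -9/92, 4/65, 5/44, 28/9}, Integers))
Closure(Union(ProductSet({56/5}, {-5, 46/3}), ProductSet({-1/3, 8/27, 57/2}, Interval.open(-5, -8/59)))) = Union(ProductSet({56/5}, {-5, 46/3}), ProductSet({-1/3, 8/27, 57/2}, Interval(-5, -8/59)))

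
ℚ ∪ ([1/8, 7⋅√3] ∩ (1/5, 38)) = ℚ ∪ [1/5, 7⋅√3]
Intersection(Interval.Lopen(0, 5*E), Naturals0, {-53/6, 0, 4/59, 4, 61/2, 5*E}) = {4}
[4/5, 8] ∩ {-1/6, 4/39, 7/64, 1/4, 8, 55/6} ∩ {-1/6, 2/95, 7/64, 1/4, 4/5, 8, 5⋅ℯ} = {8}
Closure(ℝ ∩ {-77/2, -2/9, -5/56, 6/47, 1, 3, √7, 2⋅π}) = {-77/2, -2/9, -5/56, 6/47, 1, 3, √7, 2⋅π}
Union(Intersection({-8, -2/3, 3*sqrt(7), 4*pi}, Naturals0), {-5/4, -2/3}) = {-5/4, -2/3}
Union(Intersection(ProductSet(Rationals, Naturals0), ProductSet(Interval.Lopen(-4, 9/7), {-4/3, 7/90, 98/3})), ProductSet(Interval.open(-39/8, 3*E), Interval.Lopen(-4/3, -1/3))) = ProductSet(Interval.open(-39/8, 3*E), Interval.Lopen(-4/3, -1/3))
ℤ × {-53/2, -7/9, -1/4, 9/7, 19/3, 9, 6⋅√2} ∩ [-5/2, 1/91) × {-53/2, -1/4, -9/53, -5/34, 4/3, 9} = {-2, -1, 0} × {-53/2, -1/4, 9}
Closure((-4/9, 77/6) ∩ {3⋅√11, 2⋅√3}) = {3⋅√11, 2⋅√3}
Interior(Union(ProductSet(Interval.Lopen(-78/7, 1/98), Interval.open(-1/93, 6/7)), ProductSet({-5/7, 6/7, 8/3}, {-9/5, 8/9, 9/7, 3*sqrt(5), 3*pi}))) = ProductSet(Interval.open(-78/7, 1/98), Interval.open(-1/93, 6/7))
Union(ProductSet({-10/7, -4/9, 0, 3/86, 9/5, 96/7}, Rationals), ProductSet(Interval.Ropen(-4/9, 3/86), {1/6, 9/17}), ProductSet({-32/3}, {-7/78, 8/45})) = Union(ProductSet({-32/3}, {-7/78, 8/45}), ProductSet({-10/7, -4/9, 0, 3/86, 9/5, 96/7}, Rationals), ProductSet(Interval.Ropen(-4/9, 3/86), {1/6, 9/17}))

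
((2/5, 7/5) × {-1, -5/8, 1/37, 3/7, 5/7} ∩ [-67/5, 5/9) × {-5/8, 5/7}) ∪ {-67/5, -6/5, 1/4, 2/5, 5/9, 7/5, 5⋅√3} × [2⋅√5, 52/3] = ((2/5, 5/9) × {-5/8, 5/7}) ∪ ({-67/5, -6/5, 1/4, 2/5, 5/9, 7/5, 5⋅√3} × [2⋅√5, 52/3])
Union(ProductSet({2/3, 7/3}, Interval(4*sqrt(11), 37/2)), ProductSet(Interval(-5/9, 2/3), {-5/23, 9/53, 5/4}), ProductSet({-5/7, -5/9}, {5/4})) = Union(ProductSet({-5/7, -5/9}, {5/4}), ProductSet({2/3, 7/3}, Interval(4*sqrt(11), 37/2)), ProductSet(Interval(-5/9, 2/3), {-5/23, 9/53, 5/4}))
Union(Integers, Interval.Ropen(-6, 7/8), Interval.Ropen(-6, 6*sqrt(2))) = Union(Integers, Interval.Ropen(-6, 6*sqrt(2)))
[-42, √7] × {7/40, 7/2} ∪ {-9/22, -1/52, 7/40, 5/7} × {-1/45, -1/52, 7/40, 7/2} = ({-9/22, -1/52, 7/40, 5/7} × {-1/45, -1/52, 7/40, 7/2}) ∪ ([-42, √7] × {7/40, 7/2})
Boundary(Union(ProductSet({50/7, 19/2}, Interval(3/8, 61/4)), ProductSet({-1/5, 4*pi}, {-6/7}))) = Union(ProductSet({-1/5, 4*pi}, {-6/7}), ProductSet({50/7, 19/2}, Interval(3/8, 61/4)))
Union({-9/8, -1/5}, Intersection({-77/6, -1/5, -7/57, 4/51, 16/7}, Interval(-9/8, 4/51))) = {-9/8, -1/5, -7/57, 4/51}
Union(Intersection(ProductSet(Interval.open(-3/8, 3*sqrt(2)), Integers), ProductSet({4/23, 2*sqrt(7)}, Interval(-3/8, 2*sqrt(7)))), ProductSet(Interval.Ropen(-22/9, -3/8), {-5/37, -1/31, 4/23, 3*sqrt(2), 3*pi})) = Union(ProductSet({4/23}, Range(0, 6, 1)), ProductSet(Interval.Ropen(-22/9, -3/8), {-5/37, -1/31, 4/23, 3*sqrt(2), 3*pi}))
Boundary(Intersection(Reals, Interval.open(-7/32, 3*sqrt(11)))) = {-7/32, 3*sqrt(11)}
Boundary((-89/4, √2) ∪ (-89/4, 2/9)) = {-89/4, √2}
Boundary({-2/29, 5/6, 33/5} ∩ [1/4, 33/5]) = {5/6, 33/5}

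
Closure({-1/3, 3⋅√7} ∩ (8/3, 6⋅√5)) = {3⋅√7}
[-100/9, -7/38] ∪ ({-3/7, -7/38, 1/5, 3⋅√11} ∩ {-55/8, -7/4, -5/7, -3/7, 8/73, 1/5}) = [-100/9, -7/38] ∪ {1/5}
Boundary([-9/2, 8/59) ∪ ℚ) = (-∞, -9/2] ∪ [8/59, ∞)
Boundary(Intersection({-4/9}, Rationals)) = {-4/9}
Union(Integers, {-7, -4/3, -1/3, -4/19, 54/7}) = Union({-4/3, -1/3, -4/19, 54/7}, Integers)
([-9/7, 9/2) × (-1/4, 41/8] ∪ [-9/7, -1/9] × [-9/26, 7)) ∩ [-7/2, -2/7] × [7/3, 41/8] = [-9/7, -2/7] × [7/3, 41/8]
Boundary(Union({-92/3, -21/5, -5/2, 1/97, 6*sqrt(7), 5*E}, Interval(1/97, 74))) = {-92/3, -21/5, -5/2, 1/97, 74}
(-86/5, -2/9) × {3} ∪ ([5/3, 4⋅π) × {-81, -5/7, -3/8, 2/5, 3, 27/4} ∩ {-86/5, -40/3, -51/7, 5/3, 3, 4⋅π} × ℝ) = ((-86/5, -2/9) × {3}) ∪ ({5/3, 3} × {-81, -5/7, -3/8, 2/5, 3, 27/4})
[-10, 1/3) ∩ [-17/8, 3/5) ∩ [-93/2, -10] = ∅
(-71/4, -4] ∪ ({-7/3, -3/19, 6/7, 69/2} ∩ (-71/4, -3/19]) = (-71/4, -4] ∪ {-7/3, -3/19}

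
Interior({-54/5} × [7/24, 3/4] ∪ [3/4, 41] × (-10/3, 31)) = (3/4, 41) × (-10/3, 31)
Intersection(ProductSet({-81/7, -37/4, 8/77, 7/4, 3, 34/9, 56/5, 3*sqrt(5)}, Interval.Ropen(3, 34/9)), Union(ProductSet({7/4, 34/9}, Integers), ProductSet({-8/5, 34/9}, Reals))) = Union(ProductSet({34/9}, Interval.Ropen(3, 34/9)), ProductSet({7/4, 34/9}, Range(3, 4, 1)))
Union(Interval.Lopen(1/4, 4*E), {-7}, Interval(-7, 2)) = Interval(-7, 4*E)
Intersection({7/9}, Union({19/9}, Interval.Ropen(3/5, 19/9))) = {7/9}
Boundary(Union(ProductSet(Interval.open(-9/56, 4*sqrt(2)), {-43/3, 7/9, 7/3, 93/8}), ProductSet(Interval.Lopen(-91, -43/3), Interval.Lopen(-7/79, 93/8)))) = Union(ProductSet({-91, -43/3}, Interval(-7/79, 93/8)), ProductSet(Interval(-91, -43/3), {-7/79, 93/8}), ProductSet(Interval(-9/56, 4*sqrt(2)), {-43/3, 7/9, 7/3, 93/8}))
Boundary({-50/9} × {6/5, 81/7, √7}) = {-50/9} × {6/5, 81/7, √7}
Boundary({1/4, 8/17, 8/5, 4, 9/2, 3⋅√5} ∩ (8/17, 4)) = {8/5}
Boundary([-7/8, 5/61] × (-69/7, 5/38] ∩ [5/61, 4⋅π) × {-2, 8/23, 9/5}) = {5/61} × {-2}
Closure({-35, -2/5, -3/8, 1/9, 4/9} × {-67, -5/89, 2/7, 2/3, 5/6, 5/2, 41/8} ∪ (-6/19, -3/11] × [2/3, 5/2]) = ([-6/19, -3/11] × [2/3, 5/2]) ∪ ({-35, -2/5, -3/8, 1/9, 4/9} × {-67, -5/89, 2/7, 2/3, 5/6, 5/2, 41/8})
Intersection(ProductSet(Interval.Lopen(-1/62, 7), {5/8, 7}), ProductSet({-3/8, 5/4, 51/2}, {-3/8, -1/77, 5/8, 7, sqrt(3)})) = ProductSet({5/4}, {5/8, 7})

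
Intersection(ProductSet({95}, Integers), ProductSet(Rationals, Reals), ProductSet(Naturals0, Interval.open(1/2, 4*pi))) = ProductSet({95}, Range(1, 13, 1))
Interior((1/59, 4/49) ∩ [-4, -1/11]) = ∅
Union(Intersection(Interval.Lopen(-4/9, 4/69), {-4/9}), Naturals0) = Naturals0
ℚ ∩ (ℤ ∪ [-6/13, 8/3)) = ℤ ∪ (ℚ ∩ [-6/13, 8/3))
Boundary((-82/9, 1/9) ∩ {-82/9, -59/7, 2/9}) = {-59/7}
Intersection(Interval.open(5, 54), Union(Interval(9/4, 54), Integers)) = Union(Interval.open(5, 54), Range(6, 54, 1))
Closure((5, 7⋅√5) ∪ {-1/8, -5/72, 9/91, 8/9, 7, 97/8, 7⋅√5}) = {-1/8, -5/72, 9/91, 8/9} ∪ [5, 7⋅√5]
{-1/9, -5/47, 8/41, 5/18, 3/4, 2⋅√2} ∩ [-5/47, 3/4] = {-5/47, 8/41, 5/18, 3/4}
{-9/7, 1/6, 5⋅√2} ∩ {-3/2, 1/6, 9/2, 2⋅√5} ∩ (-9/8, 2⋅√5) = {1/6}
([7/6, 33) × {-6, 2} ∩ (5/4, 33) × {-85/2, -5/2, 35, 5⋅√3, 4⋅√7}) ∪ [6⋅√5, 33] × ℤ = [6⋅√5, 33] × ℤ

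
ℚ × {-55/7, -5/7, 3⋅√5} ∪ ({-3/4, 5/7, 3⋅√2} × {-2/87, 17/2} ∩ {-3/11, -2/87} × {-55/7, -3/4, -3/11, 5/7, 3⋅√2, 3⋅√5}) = ℚ × {-55/7, -5/7, 3⋅√5}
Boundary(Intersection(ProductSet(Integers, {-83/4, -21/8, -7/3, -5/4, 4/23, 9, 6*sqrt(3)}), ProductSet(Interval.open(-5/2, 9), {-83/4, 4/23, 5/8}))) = ProductSet(Range(-2, 9, 1), {-83/4, 4/23})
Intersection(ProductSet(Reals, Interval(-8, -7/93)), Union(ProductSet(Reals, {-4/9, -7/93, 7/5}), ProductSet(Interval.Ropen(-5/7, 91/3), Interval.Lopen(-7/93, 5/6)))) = ProductSet(Reals, {-4/9, -7/93})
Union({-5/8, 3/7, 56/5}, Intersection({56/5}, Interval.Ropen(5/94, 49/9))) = {-5/8, 3/7, 56/5}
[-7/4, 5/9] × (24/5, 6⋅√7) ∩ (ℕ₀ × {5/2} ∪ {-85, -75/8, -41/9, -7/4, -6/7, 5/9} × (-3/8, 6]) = {-7/4, -6/7, 5/9} × (24/5, 6]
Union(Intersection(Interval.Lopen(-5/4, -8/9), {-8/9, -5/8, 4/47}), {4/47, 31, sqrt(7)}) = {-8/9, 4/47, 31, sqrt(7)}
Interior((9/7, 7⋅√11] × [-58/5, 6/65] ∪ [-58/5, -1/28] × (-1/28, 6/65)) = ((-58/5, -1/28) × (-1/28, 6/65)) ∪ ((9/7, 7⋅√11) × (-58/5, 6/65))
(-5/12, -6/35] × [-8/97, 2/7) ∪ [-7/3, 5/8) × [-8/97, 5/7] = [-7/3, 5/8) × [-8/97, 5/7]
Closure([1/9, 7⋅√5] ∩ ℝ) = [1/9, 7⋅√5]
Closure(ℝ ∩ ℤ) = ℤ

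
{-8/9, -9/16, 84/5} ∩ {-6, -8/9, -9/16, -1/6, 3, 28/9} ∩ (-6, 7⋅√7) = {-8/9, -9/16}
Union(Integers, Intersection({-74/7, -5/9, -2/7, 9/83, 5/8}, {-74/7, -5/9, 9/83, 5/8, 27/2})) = Union({-74/7, -5/9, 9/83, 5/8}, Integers)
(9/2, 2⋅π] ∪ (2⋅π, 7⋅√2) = (9/2, 7⋅√2)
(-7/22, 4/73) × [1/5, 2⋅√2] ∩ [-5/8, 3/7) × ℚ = (-7/22, 4/73) × (ℚ ∩ [1/5, 2⋅√2])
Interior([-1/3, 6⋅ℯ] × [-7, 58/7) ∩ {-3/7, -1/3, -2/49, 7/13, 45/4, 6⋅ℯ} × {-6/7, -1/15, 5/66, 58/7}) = ∅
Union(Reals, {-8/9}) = Reals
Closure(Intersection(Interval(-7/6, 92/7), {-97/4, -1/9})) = {-1/9}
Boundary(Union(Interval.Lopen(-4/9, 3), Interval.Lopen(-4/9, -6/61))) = {-4/9, 3}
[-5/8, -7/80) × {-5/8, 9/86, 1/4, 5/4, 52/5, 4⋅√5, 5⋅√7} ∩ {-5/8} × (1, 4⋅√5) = {-5/8} × {5/4}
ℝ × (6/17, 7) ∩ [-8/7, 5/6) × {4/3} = [-8/7, 5/6) × {4/3}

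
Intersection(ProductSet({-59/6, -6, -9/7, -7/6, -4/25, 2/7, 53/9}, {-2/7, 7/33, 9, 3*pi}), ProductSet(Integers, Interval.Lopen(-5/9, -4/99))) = ProductSet({-6}, {-2/7})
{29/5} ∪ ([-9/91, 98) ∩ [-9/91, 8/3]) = [-9/91, 8/3] ∪ {29/5}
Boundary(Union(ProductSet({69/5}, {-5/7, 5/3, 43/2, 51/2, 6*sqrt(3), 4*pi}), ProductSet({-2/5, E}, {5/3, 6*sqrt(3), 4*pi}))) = Union(ProductSet({69/5}, {-5/7, 5/3, 43/2, 51/2, 6*sqrt(3), 4*pi}), ProductSet({-2/5, E}, {5/3, 6*sqrt(3), 4*pi}))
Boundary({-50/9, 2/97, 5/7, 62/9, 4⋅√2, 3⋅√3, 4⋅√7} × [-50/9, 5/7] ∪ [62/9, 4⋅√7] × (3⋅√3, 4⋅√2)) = ({62/9, 4⋅√7} × [3⋅√3, 4⋅√2]) ∪ ([62/9, 4⋅√7] × {4⋅√2, 3⋅√3}) ∪ ({-50/9, 2/97, 5/7, 62/9, 4⋅√2, 3⋅√3, 4⋅√7} × [-50/9, 5/7])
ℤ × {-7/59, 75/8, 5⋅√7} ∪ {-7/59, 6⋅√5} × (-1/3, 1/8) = (ℤ × {-7/59, 75/8, 5⋅√7}) ∪ ({-7/59, 6⋅√5} × (-1/3, 1/8))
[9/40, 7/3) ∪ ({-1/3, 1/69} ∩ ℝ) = {-1/3, 1/69} ∪ [9/40, 7/3)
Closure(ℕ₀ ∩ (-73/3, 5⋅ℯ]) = {0, 1, …, 13}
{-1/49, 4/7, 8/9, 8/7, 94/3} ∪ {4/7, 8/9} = {-1/49, 4/7, 8/9, 8/7, 94/3}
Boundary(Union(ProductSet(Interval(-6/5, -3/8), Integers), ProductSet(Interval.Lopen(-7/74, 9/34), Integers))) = ProductSet(Union(Interval(-6/5, -3/8), Interval(-7/74, 9/34)), Integers)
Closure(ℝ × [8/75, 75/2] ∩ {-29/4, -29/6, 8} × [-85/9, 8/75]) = {-29/4, -29/6, 8} × {8/75}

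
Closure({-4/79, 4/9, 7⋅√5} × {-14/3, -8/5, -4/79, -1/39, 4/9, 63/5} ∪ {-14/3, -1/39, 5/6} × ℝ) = ({-14/3, -1/39, 5/6} × ℝ) ∪ ({-4/79, 4/9, 7⋅√5} × {-14/3, -8/5, -4/79, -1/39, 4/9, 63/5})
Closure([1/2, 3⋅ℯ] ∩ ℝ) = [1/2, 3⋅ℯ]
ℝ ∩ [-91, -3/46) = [-91, -3/46)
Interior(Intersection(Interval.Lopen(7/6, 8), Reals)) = Interval.open(7/6, 8)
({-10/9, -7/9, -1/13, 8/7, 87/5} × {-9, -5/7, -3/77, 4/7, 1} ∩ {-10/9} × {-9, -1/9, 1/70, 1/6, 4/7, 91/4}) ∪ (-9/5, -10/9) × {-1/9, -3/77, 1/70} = ({-10/9} × {-9, 4/7}) ∪ ((-9/5, -10/9) × {-1/9, -3/77, 1/70})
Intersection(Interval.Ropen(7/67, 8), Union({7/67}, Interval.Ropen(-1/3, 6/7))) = Interval.Ropen(7/67, 6/7)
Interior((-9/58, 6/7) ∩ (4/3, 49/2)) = ∅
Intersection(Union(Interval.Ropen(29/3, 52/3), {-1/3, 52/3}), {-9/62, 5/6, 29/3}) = {29/3}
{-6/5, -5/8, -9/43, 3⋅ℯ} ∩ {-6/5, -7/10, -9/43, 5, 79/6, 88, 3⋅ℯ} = {-6/5, -9/43, 3⋅ℯ}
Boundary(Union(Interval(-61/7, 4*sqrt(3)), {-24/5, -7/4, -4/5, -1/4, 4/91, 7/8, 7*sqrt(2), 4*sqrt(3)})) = {-61/7, 7*sqrt(2), 4*sqrt(3)}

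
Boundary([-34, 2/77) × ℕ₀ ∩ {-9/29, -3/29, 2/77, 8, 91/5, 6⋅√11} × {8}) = {-9/29, -3/29} × {8}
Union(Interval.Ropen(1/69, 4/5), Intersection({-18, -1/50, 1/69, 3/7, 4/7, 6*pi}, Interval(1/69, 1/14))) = Interval.Ropen(1/69, 4/5)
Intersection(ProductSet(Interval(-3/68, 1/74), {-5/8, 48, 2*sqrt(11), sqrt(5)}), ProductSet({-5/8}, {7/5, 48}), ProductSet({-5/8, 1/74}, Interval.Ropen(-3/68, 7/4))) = EmptySet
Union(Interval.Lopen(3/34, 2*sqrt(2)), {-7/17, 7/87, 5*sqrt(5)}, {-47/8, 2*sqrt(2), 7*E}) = Union({-47/8, -7/17, 7/87, 5*sqrt(5), 7*E}, Interval.Lopen(3/34, 2*sqrt(2)))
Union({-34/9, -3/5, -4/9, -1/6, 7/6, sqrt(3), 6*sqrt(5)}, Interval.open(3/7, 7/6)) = Union({-34/9, -3/5, -4/9, -1/6, sqrt(3), 6*sqrt(5)}, Interval.Lopen(3/7, 7/6))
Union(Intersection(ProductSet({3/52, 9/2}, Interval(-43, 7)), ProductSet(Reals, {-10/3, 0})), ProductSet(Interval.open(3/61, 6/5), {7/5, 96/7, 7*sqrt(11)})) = Union(ProductSet({3/52, 9/2}, {-10/3, 0}), ProductSet(Interval.open(3/61, 6/5), {7/5, 96/7, 7*sqrt(11)}))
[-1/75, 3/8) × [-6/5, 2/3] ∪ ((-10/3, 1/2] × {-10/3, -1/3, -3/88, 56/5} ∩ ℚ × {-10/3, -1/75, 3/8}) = ((ℚ ∩ (-10/3, 1/2]) × {-10/3}) ∪ ([-1/75, 3/8) × [-6/5, 2/3])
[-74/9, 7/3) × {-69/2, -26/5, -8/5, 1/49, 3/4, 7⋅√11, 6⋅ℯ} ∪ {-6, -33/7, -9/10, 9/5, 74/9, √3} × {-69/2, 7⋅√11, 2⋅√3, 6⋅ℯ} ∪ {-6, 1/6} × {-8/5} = ([-74/9, 7/3) × {-69/2, -26/5, -8/5, 1/49, 3/4, 7⋅√11, 6⋅ℯ}) ∪ ({-6, -33/7, -9/10, 9/5, 74/9, √3} × {-69/2, 7⋅√11, 2⋅√3, 6⋅ℯ})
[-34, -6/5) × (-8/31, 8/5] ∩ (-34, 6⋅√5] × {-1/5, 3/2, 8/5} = (-34, -6/5) × {-1/5, 3/2, 8/5}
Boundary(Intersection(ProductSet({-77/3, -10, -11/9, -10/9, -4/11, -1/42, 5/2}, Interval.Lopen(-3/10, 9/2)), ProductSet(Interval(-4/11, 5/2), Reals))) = ProductSet({-4/11, -1/42, 5/2}, Interval(-3/10, 9/2))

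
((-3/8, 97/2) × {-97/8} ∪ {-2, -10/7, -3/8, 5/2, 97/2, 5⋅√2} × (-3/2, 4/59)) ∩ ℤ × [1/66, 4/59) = {-2} × [1/66, 4/59)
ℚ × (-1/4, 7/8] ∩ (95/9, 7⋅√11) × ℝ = (ℚ ∩ (95/9, 7⋅√11)) × (-1/4, 7/8]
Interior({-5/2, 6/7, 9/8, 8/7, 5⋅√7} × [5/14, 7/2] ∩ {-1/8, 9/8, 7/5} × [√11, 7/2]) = ∅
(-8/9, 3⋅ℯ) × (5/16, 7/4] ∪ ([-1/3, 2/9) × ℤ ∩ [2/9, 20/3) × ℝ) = (-8/9, 3⋅ℯ) × (5/16, 7/4]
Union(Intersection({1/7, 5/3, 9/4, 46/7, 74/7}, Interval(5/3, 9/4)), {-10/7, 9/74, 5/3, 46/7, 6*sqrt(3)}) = {-10/7, 9/74, 5/3, 9/4, 46/7, 6*sqrt(3)}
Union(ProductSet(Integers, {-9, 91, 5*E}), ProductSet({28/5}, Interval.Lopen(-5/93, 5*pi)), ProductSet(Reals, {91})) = Union(ProductSet({28/5}, Interval.Lopen(-5/93, 5*pi)), ProductSet(Integers, {-9, 91, 5*E}), ProductSet(Reals, {91}))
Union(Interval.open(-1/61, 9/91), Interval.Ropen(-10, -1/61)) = Union(Interval.Ropen(-10, -1/61), Interval.open(-1/61, 9/91))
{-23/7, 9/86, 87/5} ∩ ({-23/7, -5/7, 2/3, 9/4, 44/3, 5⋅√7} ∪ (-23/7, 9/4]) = {-23/7, 9/86}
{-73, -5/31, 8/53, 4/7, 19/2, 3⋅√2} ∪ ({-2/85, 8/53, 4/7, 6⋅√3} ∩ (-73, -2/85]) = {-73, -5/31, -2/85, 8/53, 4/7, 19/2, 3⋅√2}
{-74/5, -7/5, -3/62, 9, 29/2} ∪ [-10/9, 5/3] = {-74/5, -7/5, 9, 29/2} ∪ [-10/9, 5/3]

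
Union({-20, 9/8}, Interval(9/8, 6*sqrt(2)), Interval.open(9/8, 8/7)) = Union({-20}, Interval(9/8, 6*sqrt(2)))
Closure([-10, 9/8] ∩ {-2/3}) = {-2/3}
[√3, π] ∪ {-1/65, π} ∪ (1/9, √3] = {-1/65} ∪ (1/9, π]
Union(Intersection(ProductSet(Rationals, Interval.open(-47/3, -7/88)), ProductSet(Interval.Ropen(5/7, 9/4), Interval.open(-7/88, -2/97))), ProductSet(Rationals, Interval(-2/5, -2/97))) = ProductSet(Rationals, Interval(-2/5, -2/97))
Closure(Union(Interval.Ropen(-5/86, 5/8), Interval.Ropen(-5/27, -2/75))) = Interval(-5/27, 5/8)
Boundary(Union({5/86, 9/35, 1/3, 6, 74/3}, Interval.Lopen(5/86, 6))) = {5/86, 6, 74/3}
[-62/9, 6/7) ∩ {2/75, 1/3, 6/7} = {2/75, 1/3}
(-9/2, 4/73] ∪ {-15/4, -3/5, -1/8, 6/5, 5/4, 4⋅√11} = (-9/2, 4/73] ∪ {6/5, 5/4, 4⋅√11}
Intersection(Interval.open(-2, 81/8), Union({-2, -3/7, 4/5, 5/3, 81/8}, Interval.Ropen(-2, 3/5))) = Union({4/5, 5/3}, Interval.open(-2, 3/5))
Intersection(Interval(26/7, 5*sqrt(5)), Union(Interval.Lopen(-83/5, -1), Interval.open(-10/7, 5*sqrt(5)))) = Interval.Ropen(26/7, 5*sqrt(5))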